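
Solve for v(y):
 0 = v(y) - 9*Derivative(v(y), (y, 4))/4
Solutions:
 v(y) = C1*exp(-sqrt(6)*y/3) + C2*exp(sqrt(6)*y/3) + C3*sin(sqrt(6)*y/3) + C4*cos(sqrt(6)*y/3)


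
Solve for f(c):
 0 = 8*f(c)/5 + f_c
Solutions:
 f(c) = C1*exp(-8*c/5)


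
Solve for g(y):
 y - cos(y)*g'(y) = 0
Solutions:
 g(y) = C1 + Integral(y/cos(y), y)


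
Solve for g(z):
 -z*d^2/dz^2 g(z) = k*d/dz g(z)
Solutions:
 g(z) = C1 + z^(1 - re(k))*(C2*sin(log(z)*Abs(im(k))) + C3*cos(log(z)*im(k)))


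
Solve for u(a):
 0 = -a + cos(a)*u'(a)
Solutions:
 u(a) = C1 + Integral(a/cos(a), a)


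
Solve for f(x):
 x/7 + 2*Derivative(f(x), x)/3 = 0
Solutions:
 f(x) = C1 - 3*x^2/28


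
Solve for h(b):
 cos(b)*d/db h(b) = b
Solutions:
 h(b) = C1 + Integral(b/cos(b), b)


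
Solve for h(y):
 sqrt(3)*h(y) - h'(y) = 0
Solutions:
 h(y) = C1*exp(sqrt(3)*y)


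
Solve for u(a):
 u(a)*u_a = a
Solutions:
 u(a) = -sqrt(C1 + a^2)
 u(a) = sqrt(C1 + a^2)


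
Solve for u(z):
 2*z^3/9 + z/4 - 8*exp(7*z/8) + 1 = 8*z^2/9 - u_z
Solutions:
 u(z) = C1 - z^4/18 + 8*z^3/27 - z^2/8 - z + 64*exp(7*z/8)/7


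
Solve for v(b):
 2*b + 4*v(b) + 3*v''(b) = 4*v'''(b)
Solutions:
 v(b) = C1*exp(b*(-(8*sqrt(17) + 33)^(1/3) - 1/(8*sqrt(17) + 33)^(1/3) + 2)/8)*sin(sqrt(3)*b*(-(8*sqrt(17) + 33)^(1/3) + (8*sqrt(17) + 33)^(-1/3))/8) + C2*exp(b*(-(8*sqrt(17) + 33)^(1/3) - 1/(8*sqrt(17) + 33)^(1/3) + 2)/8)*cos(sqrt(3)*b*(-(8*sqrt(17) + 33)^(1/3) + (8*sqrt(17) + 33)^(-1/3))/8) + C3*exp(b*((8*sqrt(17) + 33)^(-1/3) + 1 + (8*sqrt(17) + 33)^(1/3))/4) - b/2


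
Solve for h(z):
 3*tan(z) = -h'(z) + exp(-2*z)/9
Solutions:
 h(z) = C1 - 3*log(tan(z)^2 + 1)/2 - exp(-2*z)/18


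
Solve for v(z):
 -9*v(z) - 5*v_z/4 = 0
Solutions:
 v(z) = C1*exp(-36*z/5)


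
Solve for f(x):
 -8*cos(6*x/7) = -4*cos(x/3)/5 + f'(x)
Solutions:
 f(x) = C1 + 12*sin(x/3)/5 - 28*sin(6*x/7)/3


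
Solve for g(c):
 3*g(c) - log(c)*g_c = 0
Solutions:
 g(c) = C1*exp(3*li(c))


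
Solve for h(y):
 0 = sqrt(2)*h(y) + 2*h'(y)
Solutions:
 h(y) = C1*exp(-sqrt(2)*y/2)


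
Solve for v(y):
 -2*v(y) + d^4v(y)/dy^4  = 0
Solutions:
 v(y) = C1*exp(-2^(1/4)*y) + C2*exp(2^(1/4)*y) + C3*sin(2^(1/4)*y) + C4*cos(2^(1/4)*y)


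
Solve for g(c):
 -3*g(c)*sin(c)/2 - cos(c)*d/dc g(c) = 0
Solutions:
 g(c) = C1*cos(c)^(3/2)


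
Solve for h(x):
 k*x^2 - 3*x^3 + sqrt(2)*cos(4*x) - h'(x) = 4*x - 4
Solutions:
 h(x) = C1 + k*x^3/3 - 3*x^4/4 - 2*x^2 + 4*x + sqrt(2)*sin(4*x)/4


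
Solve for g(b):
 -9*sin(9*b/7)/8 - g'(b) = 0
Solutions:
 g(b) = C1 + 7*cos(9*b/7)/8


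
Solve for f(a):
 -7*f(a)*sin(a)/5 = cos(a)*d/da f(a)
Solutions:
 f(a) = C1*cos(a)^(7/5)


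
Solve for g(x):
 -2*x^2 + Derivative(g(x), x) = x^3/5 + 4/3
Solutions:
 g(x) = C1 + x^4/20 + 2*x^3/3 + 4*x/3


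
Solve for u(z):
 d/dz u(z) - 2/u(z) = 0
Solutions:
 u(z) = -sqrt(C1 + 4*z)
 u(z) = sqrt(C1 + 4*z)


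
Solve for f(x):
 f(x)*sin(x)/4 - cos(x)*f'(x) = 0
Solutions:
 f(x) = C1/cos(x)^(1/4)


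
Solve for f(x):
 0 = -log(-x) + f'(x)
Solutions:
 f(x) = C1 + x*log(-x) - x


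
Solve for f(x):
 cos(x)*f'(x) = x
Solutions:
 f(x) = C1 + Integral(x/cos(x), x)


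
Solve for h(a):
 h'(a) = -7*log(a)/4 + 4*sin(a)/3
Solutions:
 h(a) = C1 - 7*a*log(a)/4 + 7*a/4 - 4*cos(a)/3


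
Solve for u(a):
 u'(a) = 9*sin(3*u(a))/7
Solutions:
 -9*a/7 + log(cos(3*u(a)) - 1)/6 - log(cos(3*u(a)) + 1)/6 = C1


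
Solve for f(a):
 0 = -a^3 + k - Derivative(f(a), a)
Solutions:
 f(a) = C1 - a^4/4 + a*k


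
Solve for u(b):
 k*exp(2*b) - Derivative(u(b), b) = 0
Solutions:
 u(b) = C1 + k*exp(2*b)/2


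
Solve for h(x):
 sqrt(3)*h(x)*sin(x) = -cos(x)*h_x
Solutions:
 h(x) = C1*cos(x)^(sqrt(3))


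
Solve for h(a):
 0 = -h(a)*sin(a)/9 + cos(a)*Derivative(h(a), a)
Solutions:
 h(a) = C1/cos(a)^(1/9)


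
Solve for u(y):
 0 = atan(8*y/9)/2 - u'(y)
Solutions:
 u(y) = C1 + y*atan(8*y/9)/2 - 9*log(64*y^2 + 81)/32


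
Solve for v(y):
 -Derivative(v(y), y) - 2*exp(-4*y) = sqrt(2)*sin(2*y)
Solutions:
 v(y) = C1 + sqrt(2)*cos(2*y)/2 + exp(-4*y)/2


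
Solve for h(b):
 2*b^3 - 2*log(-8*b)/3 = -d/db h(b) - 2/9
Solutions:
 h(b) = C1 - b^4/2 + 2*b*log(-b)/3 + b*(-8/9 + 2*log(2))


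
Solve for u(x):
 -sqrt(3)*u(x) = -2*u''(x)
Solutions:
 u(x) = C1*exp(-sqrt(2)*3^(1/4)*x/2) + C2*exp(sqrt(2)*3^(1/4)*x/2)


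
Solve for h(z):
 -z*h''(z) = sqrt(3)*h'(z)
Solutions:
 h(z) = C1 + C2*z^(1 - sqrt(3))


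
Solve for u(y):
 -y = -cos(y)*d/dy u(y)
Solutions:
 u(y) = C1 + Integral(y/cos(y), y)


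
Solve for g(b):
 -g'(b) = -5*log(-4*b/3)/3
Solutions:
 g(b) = C1 + 5*b*log(-b)/3 + 5*b*(-log(3) - 1 + 2*log(2))/3


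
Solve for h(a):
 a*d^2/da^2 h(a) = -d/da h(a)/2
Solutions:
 h(a) = C1 + C2*sqrt(a)


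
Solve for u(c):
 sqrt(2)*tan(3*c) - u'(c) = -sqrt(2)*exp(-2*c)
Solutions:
 u(c) = C1 + sqrt(2)*log(tan(3*c)^2 + 1)/6 - sqrt(2)*exp(-2*c)/2


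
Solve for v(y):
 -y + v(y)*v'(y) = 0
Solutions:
 v(y) = -sqrt(C1 + y^2)
 v(y) = sqrt(C1 + y^2)


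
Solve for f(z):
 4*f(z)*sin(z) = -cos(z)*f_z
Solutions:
 f(z) = C1*cos(z)^4


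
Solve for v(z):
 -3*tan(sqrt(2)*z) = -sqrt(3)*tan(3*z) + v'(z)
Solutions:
 v(z) = C1 - sqrt(3)*log(cos(3*z))/3 + 3*sqrt(2)*log(cos(sqrt(2)*z))/2


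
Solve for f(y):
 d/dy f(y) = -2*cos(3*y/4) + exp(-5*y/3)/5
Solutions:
 f(y) = C1 - 8*sin(3*y/4)/3 - 3*exp(-5*y/3)/25


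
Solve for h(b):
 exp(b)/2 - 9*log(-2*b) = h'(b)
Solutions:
 h(b) = C1 - 9*b*log(-b) + 9*b*(1 - log(2)) + exp(b)/2


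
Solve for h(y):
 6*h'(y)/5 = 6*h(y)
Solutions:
 h(y) = C1*exp(5*y)


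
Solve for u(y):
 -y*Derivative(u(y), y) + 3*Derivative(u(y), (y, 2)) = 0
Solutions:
 u(y) = C1 + C2*erfi(sqrt(6)*y/6)


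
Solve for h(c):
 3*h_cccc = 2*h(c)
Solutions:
 h(c) = C1*exp(-2^(1/4)*3^(3/4)*c/3) + C2*exp(2^(1/4)*3^(3/4)*c/3) + C3*sin(2^(1/4)*3^(3/4)*c/3) + C4*cos(2^(1/4)*3^(3/4)*c/3)


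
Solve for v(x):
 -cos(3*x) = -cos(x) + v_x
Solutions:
 v(x) = C1 + sin(x) - sin(3*x)/3


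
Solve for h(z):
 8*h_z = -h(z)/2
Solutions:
 h(z) = C1*exp(-z/16)


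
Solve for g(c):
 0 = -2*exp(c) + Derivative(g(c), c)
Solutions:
 g(c) = C1 + 2*exp(c)


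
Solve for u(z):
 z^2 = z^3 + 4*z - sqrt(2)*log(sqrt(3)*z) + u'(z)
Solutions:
 u(z) = C1 - z^4/4 + z^3/3 - 2*z^2 + sqrt(2)*z*log(z) - sqrt(2)*z + sqrt(2)*z*log(3)/2


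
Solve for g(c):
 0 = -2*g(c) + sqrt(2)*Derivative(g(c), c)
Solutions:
 g(c) = C1*exp(sqrt(2)*c)


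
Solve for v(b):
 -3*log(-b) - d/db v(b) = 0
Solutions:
 v(b) = C1 - 3*b*log(-b) + 3*b


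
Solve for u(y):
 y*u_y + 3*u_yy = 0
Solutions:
 u(y) = C1 + C2*erf(sqrt(6)*y/6)


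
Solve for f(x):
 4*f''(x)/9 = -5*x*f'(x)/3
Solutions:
 f(x) = C1 + C2*erf(sqrt(30)*x/4)


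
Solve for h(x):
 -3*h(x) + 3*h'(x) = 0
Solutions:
 h(x) = C1*exp(x)


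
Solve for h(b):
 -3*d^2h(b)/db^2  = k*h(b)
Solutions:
 h(b) = C1*exp(-sqrt(3)*b*sqrt(-k)/3) + C2*exp(sqrt(3)*b*sqrt(-k)/3)


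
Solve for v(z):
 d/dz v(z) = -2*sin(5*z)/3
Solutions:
 v(z) = C1 + 2*cos(5*z)/15


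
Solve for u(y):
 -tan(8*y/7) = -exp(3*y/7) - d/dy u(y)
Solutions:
 u(y) = C1 - 7*exp(3*y/7)/3 - 7*log(cos(8*y/7))/8


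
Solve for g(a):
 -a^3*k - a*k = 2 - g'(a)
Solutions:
 g(a) = C1 + a^4*k/4 + a^2*k/2 + 2*a


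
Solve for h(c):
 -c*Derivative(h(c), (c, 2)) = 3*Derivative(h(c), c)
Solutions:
 h(c) = C1 + C2/c^2


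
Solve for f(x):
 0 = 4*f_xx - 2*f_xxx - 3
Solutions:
 f(x) = C1 + C2*x + C3*exp(2*x) + 3*x^2/8


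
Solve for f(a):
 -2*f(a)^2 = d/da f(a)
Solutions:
 f(a) = 1/(C1 + 2*a)


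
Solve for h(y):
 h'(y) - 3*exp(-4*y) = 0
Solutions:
 h(y) = C1 - 3*exp(-4*y)/4


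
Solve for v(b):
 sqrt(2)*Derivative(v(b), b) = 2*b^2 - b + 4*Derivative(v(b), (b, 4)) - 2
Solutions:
 v(b) = C1 + C4*exp(sqrt(2)*b/2) + sqrt(2)*b^3/3 - sqrt(2)*b^2/4 - sqrt(2)*b + (C2*sin(sqrt(6)*b/4) + C3*cos(sqrt(6)*b/4))*exp(-sqrt(2)*b/4)


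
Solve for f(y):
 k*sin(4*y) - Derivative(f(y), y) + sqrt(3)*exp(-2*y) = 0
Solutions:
 f(y) = C1 - k*cos(4*y)/4 - sqrt(3)*exp(-2*y)/2


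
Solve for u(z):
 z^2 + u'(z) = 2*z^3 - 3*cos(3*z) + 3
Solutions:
 u(z) = C1 + z^4/2 - z^3/3 + 3*z - sin(3*z)


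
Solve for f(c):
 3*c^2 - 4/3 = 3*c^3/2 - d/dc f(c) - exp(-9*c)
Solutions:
 f(c) = C1 + 3*c^4/8 - c^3 + 4*c/3 + exp(-9*c)/9


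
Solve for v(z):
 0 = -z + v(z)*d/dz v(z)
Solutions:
 v(z) = -sqrt(C1 + z^2)
 v(z) = sqrt(C1 + z^2)


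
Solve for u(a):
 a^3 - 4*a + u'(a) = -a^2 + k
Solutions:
 u(a) = C1 - a^4/4 - a^3/3 + 2*a^2 + a*k


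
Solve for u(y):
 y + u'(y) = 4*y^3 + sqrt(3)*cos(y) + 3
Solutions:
 u(y) = C1 + y^4 - y^2/2 + 3*y + sqrt(3)*sin(y)


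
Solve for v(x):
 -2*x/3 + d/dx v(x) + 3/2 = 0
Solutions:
 v(x) = C1 + x^2/3 - 3*x/2


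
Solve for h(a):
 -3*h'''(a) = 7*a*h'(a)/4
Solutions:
 h(a) = C1 + Integral(C2*airyai(-126^(1/3)*a/6) + C3*airybi(-126^(1/3)*a/6), a)


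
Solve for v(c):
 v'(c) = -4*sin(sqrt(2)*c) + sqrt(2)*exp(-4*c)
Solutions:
 v(c) = C1 + 2*sqrt(2)*cos(sqrt(2)*c) - sqrt(2)*exp(-4*c)/4


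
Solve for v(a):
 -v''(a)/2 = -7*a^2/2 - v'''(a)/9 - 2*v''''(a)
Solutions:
 v(a) = C1 + C2*a + C3*exp(a*(-1 + 5*sqrt(13))/36) + C4*exp(-a*(1 + 5*sqrt(13))/36) + 7*a^4/12 + 14*a^3/27 + 2296*a^2/81


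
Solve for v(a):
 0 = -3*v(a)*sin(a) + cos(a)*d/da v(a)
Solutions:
 v(a) = C1/cos(a)^3


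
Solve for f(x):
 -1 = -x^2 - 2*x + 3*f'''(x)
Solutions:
 f(x) = C1 + C2*x + C3*x^2 + x^5/180 + x^4/36 - x^3/18


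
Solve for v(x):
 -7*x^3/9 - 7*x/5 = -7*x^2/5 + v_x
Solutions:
 v(x) = C1 - 7*x^4/36 + 7*x^3/15 - 7*x^2/10


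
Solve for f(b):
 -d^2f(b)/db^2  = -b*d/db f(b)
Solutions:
 f(b) = C1 + C2*erfi(sqrt(2)*b/2)


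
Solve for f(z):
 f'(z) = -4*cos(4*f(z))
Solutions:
 f(z) = -asin((C1 + exp(32*z))/(C1 - exp(32*z)))/4 + pi/4
 f(z) = asin((C1 + exp(32*z))/(C1 - exp(32*z)))/4


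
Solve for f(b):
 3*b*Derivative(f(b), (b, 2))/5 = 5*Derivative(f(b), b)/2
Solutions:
 f(b) = C1 + C2*b^(31/6)


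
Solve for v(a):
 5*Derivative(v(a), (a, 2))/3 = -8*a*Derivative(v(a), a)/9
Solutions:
 v(a) = C1 + C2*erf(2*sqrt(15)*a/15)


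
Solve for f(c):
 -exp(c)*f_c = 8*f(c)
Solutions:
 f(c) = C1*exp(8*exp(-c))


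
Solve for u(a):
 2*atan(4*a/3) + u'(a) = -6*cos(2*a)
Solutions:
 u(a) = C1 - 2*a*atan(4*a/3) + 3*log(16*a^2 + 9)/4 - 3*sin(2*a)


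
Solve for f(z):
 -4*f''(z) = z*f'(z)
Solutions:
 f(z) = C1 + C2*erf(sqrt(2)*z/4)


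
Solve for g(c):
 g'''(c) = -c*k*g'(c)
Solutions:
 g(c) = C1 + Integral(C2*airyai(c*(-k)^(1/3)) + C3*airybi(c*(-k)^(1/3)), c)


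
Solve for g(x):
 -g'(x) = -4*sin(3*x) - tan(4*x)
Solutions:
 g(x) = C1 - log(cos(4*x))/4 - 4*cos(3*x)/3


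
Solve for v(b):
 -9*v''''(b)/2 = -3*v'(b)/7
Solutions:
 v(b) = C1 + C4*exp(2^(1/3)*21^(2/3)*b/21) + (C2*sin(2^(1/3)*3^(1/6)*7^(2/3)*b/14) + C3*cos(2^(1/3)*3^(1/6)*7^(2/3)*b/14))*exp(-2^(1/3)*21^(2/3)*b/42)


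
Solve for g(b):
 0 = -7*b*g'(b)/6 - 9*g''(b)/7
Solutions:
 g(b) = C1 + C2*erf(7*sqrt(3)*b/18)


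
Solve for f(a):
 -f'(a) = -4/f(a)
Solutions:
 f(a) = -sqrt(C1 + 8*a)
 f(a) = sqrt(C1 + 8*a)


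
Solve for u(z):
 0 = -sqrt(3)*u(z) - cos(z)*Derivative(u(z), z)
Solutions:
 u(z) = C1*(sin(z) - 1)^(sqrt(3)/2)/(sin(z) + 1)^(sqrt(3)/2)


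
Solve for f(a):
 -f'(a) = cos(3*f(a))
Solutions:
 f(a) = -asin((C1 + exp(6*a))/(C1 - exp(6*a)))/3 + pi/3
 f(a) = asin((C1 + exp(6*a))/(C1 - exp(6*a)))/3


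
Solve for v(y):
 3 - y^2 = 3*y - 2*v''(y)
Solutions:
 v(y) = C1 + C2*y + y^4/24 + y^3/4 - 3*y^2/4


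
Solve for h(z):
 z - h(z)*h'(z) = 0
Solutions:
 h(z) = -sqrt(C1 + z^2)
 h(z) = sqrt(C1 + z^2)


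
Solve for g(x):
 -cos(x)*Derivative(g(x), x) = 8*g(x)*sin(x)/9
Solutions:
 g(x) = C1*cos(x)^(8/9)


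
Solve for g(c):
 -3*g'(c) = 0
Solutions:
 g(c) = C1


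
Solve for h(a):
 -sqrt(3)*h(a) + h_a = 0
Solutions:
 h(a) = C1*exp(sqrt(3)*a)


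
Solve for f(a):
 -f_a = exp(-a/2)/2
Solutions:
 f(a) = C1 + exp(-a/2)


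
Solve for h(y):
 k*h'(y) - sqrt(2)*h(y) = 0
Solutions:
 h(y) = C1*exp(sqrt(2)*y/k)


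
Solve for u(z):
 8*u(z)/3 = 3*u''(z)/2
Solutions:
 u(z) = C1*exp(-4*z/3) + C2*exp(4*z/3)


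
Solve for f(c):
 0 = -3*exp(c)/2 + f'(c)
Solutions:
 f(c) = C1 + 3*exp(c)/2


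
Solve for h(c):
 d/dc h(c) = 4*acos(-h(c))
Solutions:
 Integral(1/acos(-_y), (_y, h(c))) = C1 + 4*c


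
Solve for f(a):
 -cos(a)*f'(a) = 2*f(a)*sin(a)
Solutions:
 f(a) = C1*cos(a)^2


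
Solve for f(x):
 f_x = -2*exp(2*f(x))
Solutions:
 f(x) = log(-sqrt(-1/(C1 - 2*x))) - log(2)/2
 f(x) = log(-1/(C1 - 2*x))/2 - log(2)/2


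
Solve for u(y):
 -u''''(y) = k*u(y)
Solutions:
 u(y) = C1*exp(-y*(-k)^(1/4)) + C2*exp(y*(-k)^(1/4)) + C3*exp(-I*y*(-k)^(1/4)) + C4*exp(I*y*(-k)^(1/4))


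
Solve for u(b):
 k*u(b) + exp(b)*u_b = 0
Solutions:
 u(b) = C1*exp(k*exp(-b))


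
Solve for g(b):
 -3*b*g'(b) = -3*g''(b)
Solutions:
 g(b) = C1 + C2*erfi(sqrt(2)*b/2)


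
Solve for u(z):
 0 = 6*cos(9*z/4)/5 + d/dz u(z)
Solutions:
 u(z) = C1 - 8*sin(9*z/4)/15


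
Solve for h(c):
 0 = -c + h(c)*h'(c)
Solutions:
 h(c) = -sqrt(C1 + c^2)
 h(c) = sqrt(C1 + c^2)


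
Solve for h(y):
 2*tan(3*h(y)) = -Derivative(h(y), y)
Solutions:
 h(y) = -asin(C1*exp(-6*y))/3 + pi/3
 h(y) = asin(C1*exp(-6*y))/3


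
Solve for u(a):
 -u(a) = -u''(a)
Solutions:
 u(a) = C1*exp(-a) + C2*exp(a)


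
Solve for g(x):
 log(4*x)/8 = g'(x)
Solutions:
 g(x) = C1 + x*log(x)/8 - x/8 + x*log(2)/4


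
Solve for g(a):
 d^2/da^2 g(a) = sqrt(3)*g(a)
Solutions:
 g(a) = C1*exp(-3^(1/4)*a) + C2*exp(3^(1/4)*a)


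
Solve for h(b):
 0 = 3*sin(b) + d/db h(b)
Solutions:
 h(b) = C1 + 3*cos(b)


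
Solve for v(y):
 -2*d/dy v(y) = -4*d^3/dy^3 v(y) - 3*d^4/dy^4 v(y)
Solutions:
 v(y) = C1 + C2*exp(-y*(16/(9*sqrt(345) + 179)^(1/3) + (9*sqrt(345) + 179)^(1/3) + 8)/18)*sin(sqrt(3)*y*(-(9*sqrt(345) + 179)^(1/3) + 16/(9*sqrt(345) + 179)^(1/3))/18) + C3*exp(-y*(16/(9*sqrt(345) + 179)^(1/3) + (9*sqrt(345) + 179)^(1/3) + 8)/18)*cos(sqrt(3)*y*(-(9*sqrt(345) + 179)^(1/3) + 16/(9*sqrt(345) + 179)^(1/3))/18) + C4*exp(y*(-4 + 16/(9*sqrt(345) + 179)^(1/3) + (9*sqrt(345) + 179)^(1/3))/9)


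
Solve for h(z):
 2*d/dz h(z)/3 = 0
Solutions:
 h(z) = C1


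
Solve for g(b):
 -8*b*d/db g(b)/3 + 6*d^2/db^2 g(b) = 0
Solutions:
 g(b) = C1 + C2*erfi(sqrt(2)*b/3)


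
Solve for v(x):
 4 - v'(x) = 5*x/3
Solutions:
 v(x) = C1 - 5*x^2/6 + 4*x


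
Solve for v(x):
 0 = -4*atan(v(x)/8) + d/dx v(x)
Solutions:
 Integral(1/atan(_y/8), (_y, v(x))) = C1 + 4*x


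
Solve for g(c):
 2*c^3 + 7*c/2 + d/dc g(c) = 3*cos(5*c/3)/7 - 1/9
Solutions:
 g(c) = C1 - c^4/2 - 7*c^2/4 - c/9 + 9*sin(5*c/3)/35


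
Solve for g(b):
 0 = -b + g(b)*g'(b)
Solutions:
 g(b) = -sqrt(C1 + b^2)
 g(b) = sqrt(C1 + b^2)


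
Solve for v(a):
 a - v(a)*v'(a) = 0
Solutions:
 v(a) = -sqrt(C1 + a^2)
 v(a) = sqrt(C1 + a^2)


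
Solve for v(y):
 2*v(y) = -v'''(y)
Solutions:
 v(y) = C3*exp(-2^(1/3)*y) + (C1*sin(2^(1/3)*sqrt(3)*y/2) + C2*cos(2^(1/3)*sqrt(3)*y/2))*exp(2^(1/3)*y/2)


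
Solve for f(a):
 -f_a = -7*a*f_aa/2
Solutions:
 f(a) = C1 + C2*a^(9/7)


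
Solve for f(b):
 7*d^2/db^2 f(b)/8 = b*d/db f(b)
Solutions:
 f(b) = C1 + C2*erfi(2*sqrt(7)*b/7)


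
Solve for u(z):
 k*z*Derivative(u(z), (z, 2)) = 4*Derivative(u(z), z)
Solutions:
 u(z) = C1 + z^(((re(k) + 4)*re(k) + im(k)^2)/(re(k)^2 + im(k)^2))*(C2*sin(4*log(z)*Abs(im(k))/(re(k)^2 + im(k)^2)) + C3*cos(4*log(z)*im(k)/(re(k)^2 + im(k)^2)))


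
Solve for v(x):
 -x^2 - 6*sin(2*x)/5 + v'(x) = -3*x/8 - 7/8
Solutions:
 v(x) = C1 + x^3/3 - 3*x^2/16 - 7*x/8 - 3*cos(2*x)/5


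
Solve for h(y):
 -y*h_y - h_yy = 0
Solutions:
 h(y) = C1 + C2*erf(sqrt(2)*y/2)


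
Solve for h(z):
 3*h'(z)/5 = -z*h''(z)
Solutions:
 h(z) = C1 + C2*z^(2/5)


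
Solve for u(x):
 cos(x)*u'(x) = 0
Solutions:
 u(x) = C1


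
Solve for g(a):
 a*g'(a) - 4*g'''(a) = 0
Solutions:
 g(a) = C1 + Integral(C2*airyai(2^(1/3)*a/2) + C3*airybi(2^(1/3)*a/2), a)


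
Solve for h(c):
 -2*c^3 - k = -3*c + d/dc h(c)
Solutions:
 h(c) = C1 - c^4/2 + 3*c^2/2 - c*k


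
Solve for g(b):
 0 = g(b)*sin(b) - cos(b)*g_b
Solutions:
 g(b) = C1/cos(b)


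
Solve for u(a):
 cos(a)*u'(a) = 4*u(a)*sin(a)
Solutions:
 u(a) = C1/cos(a)^4


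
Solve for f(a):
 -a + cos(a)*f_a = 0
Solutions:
 f(a) = C1 + Integral(a/cos(a), a)


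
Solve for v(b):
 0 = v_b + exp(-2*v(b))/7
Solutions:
 v(b) = log(-sqrt(C1 - 14*b)) - log(7)
 v(b) = log(C1 - 14*b)/2 - log(7)


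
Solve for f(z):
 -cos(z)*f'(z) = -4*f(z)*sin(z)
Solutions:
 f(z) = C1/cos(z)^4


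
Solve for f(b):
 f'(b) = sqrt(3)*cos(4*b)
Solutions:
 f(b) = C1 + sqrt(3)*sin(4*b)/4


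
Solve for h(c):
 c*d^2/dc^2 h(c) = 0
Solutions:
 h(c) = C1 + C2*c


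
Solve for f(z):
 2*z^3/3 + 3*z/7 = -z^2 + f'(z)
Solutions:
 f(z) = C1 + z^4/6 + z^3/3 + 3*z^2/14


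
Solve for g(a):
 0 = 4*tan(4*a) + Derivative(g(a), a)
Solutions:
 g(a) = C1 + log(cos(4*a))


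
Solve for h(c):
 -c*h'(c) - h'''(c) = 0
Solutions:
 h(c) = C1 + Integral(C2*airyai(-c) + C3*airybi(-c), c)


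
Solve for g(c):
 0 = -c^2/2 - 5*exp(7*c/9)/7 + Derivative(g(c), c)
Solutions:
 g(c) = C1 + c^3/6 + 45*exp(7*c/9)/49


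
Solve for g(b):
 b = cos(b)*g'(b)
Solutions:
 g(b) = C1 + Integral(b/cos(b), b)


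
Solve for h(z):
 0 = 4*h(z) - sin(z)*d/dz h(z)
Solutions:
 h(z) = C1*(cos(z)^2 - 2*cos(z) + 1)/(cos(z)^2 + 2*cos(z) + 1)


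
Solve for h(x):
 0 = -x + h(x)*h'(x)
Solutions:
 h(x) = -sqrt(C1 + x^2)
 h(x) = sqrt(C1 + x^2)


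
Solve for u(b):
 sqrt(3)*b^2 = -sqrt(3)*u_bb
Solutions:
 u(b) = C1 + C2*b - b^4/12


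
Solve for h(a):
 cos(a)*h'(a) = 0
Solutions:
 h(a) = C1


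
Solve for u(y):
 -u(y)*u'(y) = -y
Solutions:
 u(y) = -sqrt(C1 + y^2)
 u(y) = sqrt(C1 + y^2)


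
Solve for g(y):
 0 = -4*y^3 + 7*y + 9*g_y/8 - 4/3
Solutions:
 g(y) = C1 + 8*y^4/9 - 28*y^2/9 + 32*y/27


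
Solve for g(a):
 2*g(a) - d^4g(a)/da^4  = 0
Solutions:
 g(a) = C1*exp(-2^(1/4)*a) + C2*exp(2^(1/4)*a) + C3*sin(2^(1/4)*a) + C4*cos(2^(1/4)*a)


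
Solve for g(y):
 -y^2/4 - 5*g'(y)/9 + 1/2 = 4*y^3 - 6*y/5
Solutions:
 g(y) = C1 - 9*y^4/5 - 3*y^3/20 + 27*y^2/25 + 9*y/10


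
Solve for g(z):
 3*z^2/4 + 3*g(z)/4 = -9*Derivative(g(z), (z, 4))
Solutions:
 g(z) = -z^2 + (C1*sin(3^(3/4)*z/6) + C2*cos(3^(3/4)*z/6))*exp(-3^(3/4)*z/6) + (C3*sin(3^(3/4)*z/6) + C4*cos(3^(3/4)*z/6))*exp(3^(3/4)*z/6)


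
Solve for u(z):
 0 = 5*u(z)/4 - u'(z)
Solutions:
 u(z) = C1*exp(5*z/4)


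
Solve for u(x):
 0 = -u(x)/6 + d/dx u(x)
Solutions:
 u(x) = C1*exp(x/6)


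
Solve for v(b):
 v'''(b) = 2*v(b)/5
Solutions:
 v(b) = C3*exp(2^(1/3)*5^(2/3)*b/5) + (C1*sin(2^(1/3)*sqrt(3)*5^(2/3)*b/10) + C2*cos(2^(1/3)*sqrt(3)*5^(2/3)*b/10))*exp(-2^(1/3)*5^(2/3)*b/10)


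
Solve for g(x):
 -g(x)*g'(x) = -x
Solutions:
 g(x) = -sqrt(C1 + x^2)
 g(x) = sqrt(C1 + x^2)


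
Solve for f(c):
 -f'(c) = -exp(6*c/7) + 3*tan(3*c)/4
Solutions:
 f(c) = C1 + 7*exp(6*c/7)/6 + log(cos(3*c))/4


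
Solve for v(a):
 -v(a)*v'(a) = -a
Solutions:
 v(a) = -sqrt(C1 + a^2)
 v(a) = sqrt(C1 + a^2)


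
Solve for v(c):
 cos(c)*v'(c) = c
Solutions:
 v(c) = C1 + Integral(c/cos(c), c)


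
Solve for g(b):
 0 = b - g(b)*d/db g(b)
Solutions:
 g(b) = -sqrt(C1 + b^2)
 g(b) = sqrt(C1 + b^2)


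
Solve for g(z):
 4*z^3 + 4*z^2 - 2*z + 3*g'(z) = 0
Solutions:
 g(z) = C1 - z^4/3 - 4*z^3/9 + z^2/3


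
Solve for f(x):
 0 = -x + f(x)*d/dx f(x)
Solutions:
 f(x) = -sqrt(C1 + x^2)
 f(x) = sqrt(C1 + x^2)


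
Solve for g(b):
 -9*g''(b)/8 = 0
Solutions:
 g(b) = C1 + C2*b


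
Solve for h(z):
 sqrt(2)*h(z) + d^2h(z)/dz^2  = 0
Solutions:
 h(z) = C1*sin(2^(1/4)*z) + C2*cos(2^(1/4)*z)


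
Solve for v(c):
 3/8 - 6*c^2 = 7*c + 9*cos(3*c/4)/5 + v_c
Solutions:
 v(c) = C1 - 2*c^3 - 7*c^2/2 + 3*c/8 - 12*sin(3*c/4)/5


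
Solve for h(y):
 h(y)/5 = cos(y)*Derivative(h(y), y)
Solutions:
 h(y) = C1*(sin(y) + 1)^(1/10)/(sin(y) - 1)^(1/10)


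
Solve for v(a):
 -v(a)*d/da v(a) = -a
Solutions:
 v(a) = -sqrt(C1 + a^2)
 v(a) = sqrt(C1 + a^2)


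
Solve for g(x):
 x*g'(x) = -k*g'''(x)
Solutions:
 g(x) = C1 + Integral(C2*airyai(x*(-1/k)^(1/3)) + C3*airybi(x*(-1/k)^(1/3)), x)


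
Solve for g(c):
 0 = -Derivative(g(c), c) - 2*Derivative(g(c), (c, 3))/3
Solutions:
 g(c) = C1 + C2*sin(sqrt(6)*c/2) + C3*cos(sqrt(6)*c/2)


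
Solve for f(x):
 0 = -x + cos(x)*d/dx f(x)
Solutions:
 f(x) = C1 + Integral(x/cos(x), x)


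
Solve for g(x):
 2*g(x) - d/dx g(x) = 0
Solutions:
 g(x) = C1*exp(2*x)


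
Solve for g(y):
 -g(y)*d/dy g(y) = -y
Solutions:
 g(y) = -sqrt(C1 + y^2)
 g(y) = sqrt(C1 + y^2)


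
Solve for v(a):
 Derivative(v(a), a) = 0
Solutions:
 v(a) = C1


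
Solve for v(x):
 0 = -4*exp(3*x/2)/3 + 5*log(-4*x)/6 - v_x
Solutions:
 v(x) = C1 + 5*x*log(-x)/6 + 5*x*(-1 + 2*log(2))/6 - 8*exp(3*x/2)/9


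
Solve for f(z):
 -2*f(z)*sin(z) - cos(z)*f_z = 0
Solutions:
 f(z) = C1*cos(z)^2


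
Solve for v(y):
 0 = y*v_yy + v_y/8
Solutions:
 v(y) = C1 + C2*y^(7/8)


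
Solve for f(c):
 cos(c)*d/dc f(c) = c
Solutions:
 f(c) = C1 + Integral(c/cos(c), c)


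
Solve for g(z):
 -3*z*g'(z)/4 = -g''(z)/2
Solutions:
 g(z) = C1 + C2*erfi(sqrt(3)*z/2)


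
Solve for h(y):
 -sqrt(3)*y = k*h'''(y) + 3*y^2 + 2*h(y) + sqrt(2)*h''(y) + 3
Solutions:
 h(y) = C1*exp(-y*((sqrt(((27 + 2*sqrt(2)/k^2)^2 - 8/k^4)/k^2) + 27/k + 2*sqrt(2)/k^3)^(1/3) + sqrt(2)/k + 2/(k^2*(sqrt(((27 + 2*sqrt(2)/k^2)^2 - 8/k^4)/k^2) + 27/k + 2*sqrt(2)/k^3)^(1/3)))/3) + C2*exp(y*((sqrt(((27 + 2*sqrt(2)/k^2)^2 - 8/k^4)/k^2) + 27/k + 2*sqrt(2)/k^3)^(1/3) - sqrt(3)*I*(sqrt(((27 + 2*sqrt(2)/k^2)^2 - 8/k^4)/k^2) + 27/k + 2*sqrt(2)/k^3)^(1/3) - 2*sqrt(2)/k - 8/(k^2*(-1 + sqrt(3)*I)*(sqrt(((27 + 2*sqrt(2)/k^2)^2 - 8/k^4)/k^2) + 27/k + 2*sqrt(2)/k^3)^(1/3)))/6) + C3*exp(y*((sqrt(((27 + 2*sqrt(2)/k^2)^2 - 8/k^4)/k^2) + 27/k + 2*sqrt(2)/k^3)^(1/3) + sqrt(3)*I*(sqrt(((27 + 2*sqrt(2)/k^2)^2 - 8/k^4)/k^2) + 27/k + 2*sqrt(2)/k^3)^(1/3) - 2*sqrt(2)/k + 8/(k^2*(1 + sqrt(3)*I)*(sqrt(((27 + 2*sqrt(2)/k^2)^2 - 8/k^4)/k^2) + 27/k + 2*sqrt(2)/k^3)^(1/3)))/6) - 3*y^2/2 - sqrt(3)*y/2 - 3/2 + 3*sqrt(2)/2


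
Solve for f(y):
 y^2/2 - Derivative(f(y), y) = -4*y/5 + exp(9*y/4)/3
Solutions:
 f(y) = C1 + y^3/6 + 2*y^2/5 - 4*exp(9*y/4)/27


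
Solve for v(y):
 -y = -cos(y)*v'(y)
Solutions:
 v(y) = C1 + Integral(y/cos(y), y)


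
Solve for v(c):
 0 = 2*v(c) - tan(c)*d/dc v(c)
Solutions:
 v(c) = C1*sin(c)^2


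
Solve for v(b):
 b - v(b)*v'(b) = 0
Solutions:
 v(b) = -sqrt(C1 + b^2)
 v(b) = sqrt(C1 + b^2)


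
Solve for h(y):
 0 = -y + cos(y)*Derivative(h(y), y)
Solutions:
 h(y) = C1 + Integral(y/cos(y), y)


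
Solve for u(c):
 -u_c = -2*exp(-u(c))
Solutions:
 u(c) = log(C1 + 2*c)


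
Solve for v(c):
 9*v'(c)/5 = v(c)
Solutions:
 v(c) = C1*exp(5*c/9)


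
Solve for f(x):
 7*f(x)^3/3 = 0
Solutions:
 f(x) = 0


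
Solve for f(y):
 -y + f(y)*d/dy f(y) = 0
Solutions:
 f(y) = -sqrt(C1 + y^2)
 f(y) = sqrt(C1 + y^2)


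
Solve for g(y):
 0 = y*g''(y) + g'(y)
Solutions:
 g(y) = C1 + C2*log(y)


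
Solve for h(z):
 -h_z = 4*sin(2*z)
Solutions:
 h(z) = C1 + 2*cos(2*z)


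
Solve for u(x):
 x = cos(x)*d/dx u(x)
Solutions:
 u(x) = C1 + Integral(x/cos(x), x)


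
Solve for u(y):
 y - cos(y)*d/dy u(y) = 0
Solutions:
 u(y) = C1 + Integral(y/cos(y), y)


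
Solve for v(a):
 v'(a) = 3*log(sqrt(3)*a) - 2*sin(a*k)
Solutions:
 v(a) = C1 + 3*a*log(a) - 3*a + 3*a*log(3)/2 - 2*Piecewise((-cos(a*k)/k, Ne(k, 0)), (0, True))


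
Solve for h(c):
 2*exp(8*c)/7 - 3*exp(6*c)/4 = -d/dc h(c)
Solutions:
 h(c) = C1 - exp(8*c)/28 + exp(6*c)/8


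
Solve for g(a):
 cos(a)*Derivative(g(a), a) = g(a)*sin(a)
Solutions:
 g(a) = C1/cos(a)


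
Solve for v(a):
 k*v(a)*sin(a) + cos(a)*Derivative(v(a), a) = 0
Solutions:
 v(a) = C1*exp(k*log(cos(a)))


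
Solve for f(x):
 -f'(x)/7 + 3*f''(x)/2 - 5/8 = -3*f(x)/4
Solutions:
 f(x) = (C1*sin(sqrt(878)*x/42) + C2*cos(sqrt(878)*x/42))*exp(x/21) + 5/6


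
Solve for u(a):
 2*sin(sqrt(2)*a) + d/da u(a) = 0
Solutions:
 u(a) = C1 + sqrt(2)*cos(sqrt(2)*a)


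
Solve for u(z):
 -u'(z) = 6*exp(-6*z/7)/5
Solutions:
 u(z) = C1 + 7*exp(-6*z/7)/5


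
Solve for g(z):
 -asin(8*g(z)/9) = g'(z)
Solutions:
 Integral(1/asin(8*_y/9), (_y, g(z))) = C1 - z


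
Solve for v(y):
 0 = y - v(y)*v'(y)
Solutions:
 v(y) = -sqrt(C1 + y^2)
 v(y) = sqrt(C1 + y^2)


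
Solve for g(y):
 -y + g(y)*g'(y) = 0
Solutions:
 g(y) = -sqrt(C1 + y^2)
 g(y) = sqrt(C1 + y^2)


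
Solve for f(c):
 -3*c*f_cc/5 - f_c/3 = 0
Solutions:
 f(c) = C1 + C2*c^(4/9)


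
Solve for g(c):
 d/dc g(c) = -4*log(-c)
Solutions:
 g(c) = C1 - 4*c*log(-c) + 4*c


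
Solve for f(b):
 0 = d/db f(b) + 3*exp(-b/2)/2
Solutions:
 f(b) = C1 + 3*exp(-b/2)


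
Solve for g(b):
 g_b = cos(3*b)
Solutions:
 g(b) = C1 + sin(3*b)/3


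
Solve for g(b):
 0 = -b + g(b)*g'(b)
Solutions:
 g(b) = -sqrt(C1 + b^2)
 g(b) = sqrt(C1 + b^2)


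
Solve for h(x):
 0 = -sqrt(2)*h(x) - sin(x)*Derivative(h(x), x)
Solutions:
 h(x) = C1*(cos(x) + 1)^(sqrt(2)/2)/(cos(x) - 1)^(sqrt(2)/2)


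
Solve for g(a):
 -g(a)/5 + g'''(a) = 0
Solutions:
 g(a) = C3*exp(5^(2/3)*a/5) + (C1*sin(sqrt(3)*5^(2/3)*a/10) + C2*cos(sqrt(3)*5^(2/3)*a/10))*exp(-5^(2/3)*a/10)


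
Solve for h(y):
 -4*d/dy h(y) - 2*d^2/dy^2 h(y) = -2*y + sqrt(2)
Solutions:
 h(y) = C1 + C2*exp(-2*y) + y^2/4 - sqrt(2)*y/4 - y/4


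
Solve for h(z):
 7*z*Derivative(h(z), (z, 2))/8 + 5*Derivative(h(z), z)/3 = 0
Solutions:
 h(z) = C1 + C2/z^(19/21)


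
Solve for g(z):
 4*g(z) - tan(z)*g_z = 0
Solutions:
 g(z) = C1*sin(z)^4


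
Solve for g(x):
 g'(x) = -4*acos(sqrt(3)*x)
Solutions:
 g(x) = C1 - 4*x*acos(sqrt(3)*x) + 4*sqrt(3)*sqrt(1 - 3*x^2)/3


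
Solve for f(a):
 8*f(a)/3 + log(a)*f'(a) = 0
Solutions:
 f(a) = C1*exp(-8*li(a)/3)


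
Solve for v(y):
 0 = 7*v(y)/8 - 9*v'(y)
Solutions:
 v(y) = C1*exp(7*y/72)


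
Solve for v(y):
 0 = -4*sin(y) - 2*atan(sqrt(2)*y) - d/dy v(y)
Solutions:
 v(y) = C1 - 2*y*atan(sqrt(2)*y) + sqrt(2)*log(2*y^2 + 1)/2 + 4*cos(y)


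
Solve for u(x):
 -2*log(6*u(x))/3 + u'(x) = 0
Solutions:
 -3*Integral(1/(log(_y) + log(6)), (_y, u(x)))/2 = C1 - x


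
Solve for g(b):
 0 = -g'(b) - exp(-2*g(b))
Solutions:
 g(b) = log(-sqrt(C1 - 2*b))
 g(b) = log(C1 - 2*b)/2


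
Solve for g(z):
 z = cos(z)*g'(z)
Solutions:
 g(z) = C1 + Integral(z/cos(z), z)


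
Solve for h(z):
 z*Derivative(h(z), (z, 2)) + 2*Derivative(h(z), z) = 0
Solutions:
 h(z) = C1 + C2/z


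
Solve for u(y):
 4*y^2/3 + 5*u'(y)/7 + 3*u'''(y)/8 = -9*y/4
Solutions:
 u(y) = C1 + C2*sin(2*sqrt(210)*y/21) + C3*cos(2*sqrt(210)*y/21) - 28*y^3/45 - 63*y^2/40 + 49*y/25


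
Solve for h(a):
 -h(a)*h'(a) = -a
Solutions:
 h(a) = -sqrt(C1 + a^2)
 h(a) = sqrt(C1 + a^2)


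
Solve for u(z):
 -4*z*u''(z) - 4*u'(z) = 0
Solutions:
 u(z) = C1 + C2*log(z)


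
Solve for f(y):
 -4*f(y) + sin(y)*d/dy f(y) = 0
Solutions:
 f(y) = C1*(cos(y)^2 - 2*cos(y) + 1)/(cos(y)^2 + 2*cos(y) + 1)


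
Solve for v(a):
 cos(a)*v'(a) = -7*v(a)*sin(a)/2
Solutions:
 v(a) = C1*cos(a)^(7/2)


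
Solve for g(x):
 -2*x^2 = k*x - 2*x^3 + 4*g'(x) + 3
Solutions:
 g(x) = C1 - k*x^2/8 + x^4/8 - x^3/6 - 3*x/4


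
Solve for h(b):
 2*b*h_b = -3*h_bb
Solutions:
 h(b) = C1 + C2*erf(sqrt(3)*b/3)


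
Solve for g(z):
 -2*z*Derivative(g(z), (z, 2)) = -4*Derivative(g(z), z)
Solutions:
 g(z) = C1 + C2*z^3


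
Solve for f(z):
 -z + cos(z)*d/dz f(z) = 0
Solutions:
 f(z) = C1 + Integral(z/cos(z), z)


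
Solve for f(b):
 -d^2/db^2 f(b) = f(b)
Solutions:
 f(b) = C1*sin(b) + C2*cos(b)


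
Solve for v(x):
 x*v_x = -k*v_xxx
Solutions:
 v(x) = C1 + Integral(C2*airyai(x*(-1/k)^(1/3)) + C3*airybi(x*(-1/k)^(1/3)), x)


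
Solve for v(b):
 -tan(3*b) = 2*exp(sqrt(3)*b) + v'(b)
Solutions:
 v(b) = C1 - 2*sqrt(3)*exp(sqrt(3)*b)/3 + log(cos(3*b))/3


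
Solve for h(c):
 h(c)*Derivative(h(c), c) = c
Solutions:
 h(c) = -sqrt(C1 + c^2)
 h(c) = sqrt(C1 + c^2)


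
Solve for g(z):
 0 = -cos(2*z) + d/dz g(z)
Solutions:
 g(z) = C1 + sin(2*z)/2


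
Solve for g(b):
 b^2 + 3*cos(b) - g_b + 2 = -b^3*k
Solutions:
 g(b) = C1 + b^4*k/4 + b^3/3 + 2*b + 3*sin(b)


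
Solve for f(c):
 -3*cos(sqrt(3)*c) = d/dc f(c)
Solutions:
 f(c) = C1 - sqrt(3)*sin(sqrt(3)*c)


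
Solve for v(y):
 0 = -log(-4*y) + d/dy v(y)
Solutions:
 v(y) = C1 + y*log(-y) + y*(-1 + 2*log(2))


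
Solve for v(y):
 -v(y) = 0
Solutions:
 v(y) = 0


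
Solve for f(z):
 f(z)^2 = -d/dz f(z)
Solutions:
 f(z) = 1/(C1 + z)


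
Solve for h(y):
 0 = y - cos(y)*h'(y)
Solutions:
 h(y) = C1 + Integral(y/cos(y), y)


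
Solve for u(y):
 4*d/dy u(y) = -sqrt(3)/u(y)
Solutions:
 u(y) = -sqrt(C1 - 2*sqrt(3)*y)/2
 u(y) = sqrt(C1 - 2*sqrt(3)*y)/2


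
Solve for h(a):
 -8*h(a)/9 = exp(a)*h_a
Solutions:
 h(a) = C1*exp(8*exp(-a)/9)


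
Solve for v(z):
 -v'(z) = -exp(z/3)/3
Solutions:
 v(z) = C1 + exp(z/3)


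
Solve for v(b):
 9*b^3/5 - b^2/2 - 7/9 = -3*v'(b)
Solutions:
 v(b) = C1 - 3*b^4/20 + b^3/18 + 7*b/27


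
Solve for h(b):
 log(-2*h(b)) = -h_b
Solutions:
 Integral(1/(log(-_y) + log(2)), (_y, h(b))) = C1 - b


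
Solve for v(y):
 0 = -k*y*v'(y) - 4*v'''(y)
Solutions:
 v(y) = C1 + Integral(C2*airyai(2^(1/3)*y*(-k)^(1/3)/2) + C3*airybi(2^(1/3)*y*(-k)^(1/3)/2), y)


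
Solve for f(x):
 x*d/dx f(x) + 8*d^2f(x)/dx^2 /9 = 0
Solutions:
 f(x) = C1 + C2*erf(3*x/4)


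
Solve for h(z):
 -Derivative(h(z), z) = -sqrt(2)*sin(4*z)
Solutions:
 h(z) = C1 - sqrt(2)*cos(4*z)/4


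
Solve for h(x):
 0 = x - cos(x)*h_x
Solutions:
 h(x) = C1 + Integral(x/cos(x), x)


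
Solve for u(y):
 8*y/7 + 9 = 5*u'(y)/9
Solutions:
 u(y) = C1 + 36*y^2/35 + 81*y/5


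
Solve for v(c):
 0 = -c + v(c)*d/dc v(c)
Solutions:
 v(c) = -sqrt(C1 + c^2)
 v(c) = sqrt(C1 + c^2)


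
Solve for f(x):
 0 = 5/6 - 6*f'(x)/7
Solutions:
 f(x) = C1 + 35*x/36


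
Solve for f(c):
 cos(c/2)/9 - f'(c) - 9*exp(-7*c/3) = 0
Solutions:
 f(c) = C1 + 2*sin(c/2)/9 + 27*exp(-7*c/3)/7


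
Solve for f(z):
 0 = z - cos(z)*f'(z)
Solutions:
 f(z) = C1 + Integral(z/cos(z), z)


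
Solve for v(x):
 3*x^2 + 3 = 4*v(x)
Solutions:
 v(x) = 3*x^2/4 + 3/4


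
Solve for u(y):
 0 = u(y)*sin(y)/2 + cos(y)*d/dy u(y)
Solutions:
 u(y) = C1*sqrt(cos(y))


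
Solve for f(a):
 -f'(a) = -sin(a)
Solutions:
 f(a) = C1 - cos(a)


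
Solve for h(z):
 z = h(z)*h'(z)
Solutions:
 h(z) = -sqrt(C1 + z^2)
 h(z) = sqrt(C1 + z^2)


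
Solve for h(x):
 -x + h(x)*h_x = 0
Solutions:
 h(x) = -sqrt(C1 + x^2)
 h(x) = sqrt(C1 + x^2)


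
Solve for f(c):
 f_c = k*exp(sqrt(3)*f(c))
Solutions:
 f(c) = sqrt(3)*(2*log(-1/(C1 + c*k)) - log(3))/6


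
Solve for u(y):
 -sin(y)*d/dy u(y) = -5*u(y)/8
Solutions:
 u(y) = C1*(cos(y) - 1)^(5/16)/(cos(y) + 1)^(5/16)


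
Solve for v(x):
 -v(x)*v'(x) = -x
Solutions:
 v(x) = -sqrt(C1 + x^2)
 v(x) = sqrt(C1 + x^2)


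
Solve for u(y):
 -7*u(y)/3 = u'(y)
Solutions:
 u(y) = C1*exp(-7*y/3)


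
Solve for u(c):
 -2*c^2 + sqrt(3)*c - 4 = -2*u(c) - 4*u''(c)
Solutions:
 u(c) = C1*sin(sqrt(2)*c/2) + C2*cos(sqrt(2)*c/2) + c^2 - sqrt(3)*c/2 - 2


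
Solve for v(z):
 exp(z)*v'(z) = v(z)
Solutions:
 v(z) = C1*exp(-exp(-z))


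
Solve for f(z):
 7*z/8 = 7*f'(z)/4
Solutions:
 f(z) = C1 + z^2/4


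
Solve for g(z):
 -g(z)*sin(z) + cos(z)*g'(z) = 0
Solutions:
 g(z) = C1/cos(z)


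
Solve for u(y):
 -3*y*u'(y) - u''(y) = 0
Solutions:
 u(y) = C1 + C2*erf(sqrt(6)*y/2)


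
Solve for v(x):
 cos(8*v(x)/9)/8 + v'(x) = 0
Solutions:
 x/8 - 9*log(sin(8*v(x)/9) - 1)/16 + 9*log(sin(8*v(x)/9) + 1)/16 = C1


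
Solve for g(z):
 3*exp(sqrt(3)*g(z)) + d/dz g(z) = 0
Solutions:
 g(z) = sqrt(3)*(2*log(1/(C1 + 3*z)) - log(3))/6


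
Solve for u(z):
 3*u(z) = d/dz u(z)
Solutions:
 u(z) = C1*exp(3*z)


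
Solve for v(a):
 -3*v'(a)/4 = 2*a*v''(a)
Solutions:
 v(a) = C1 + C2*a^(5/8)


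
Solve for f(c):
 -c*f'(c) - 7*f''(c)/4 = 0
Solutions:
 f(c) = C1 + C2*erf(sqrt(14)*c/7)


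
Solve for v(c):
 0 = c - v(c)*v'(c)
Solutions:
 v(c) = -sqrt(C1 + c^2)
 v(c) = sqrt(C1 + c^2)


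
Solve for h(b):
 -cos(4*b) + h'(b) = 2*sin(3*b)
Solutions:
 h(b) = C1 + sin(4*b)/4 - 2*cos(3*b)/3


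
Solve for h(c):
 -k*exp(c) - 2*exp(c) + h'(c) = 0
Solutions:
 h(c) = C1 + k*exp(c) + 2*exp(c)


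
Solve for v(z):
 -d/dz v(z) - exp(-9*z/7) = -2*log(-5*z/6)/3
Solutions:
 v(z) = C1 + 2*z*log(-z)/3 + 2*z*(-log(6) - 1 + log(5))/3 + 7*exp(-9*z/7)/9


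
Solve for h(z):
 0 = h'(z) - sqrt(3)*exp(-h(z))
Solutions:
 h(z) = log(C1 + sqrt(3)*z)


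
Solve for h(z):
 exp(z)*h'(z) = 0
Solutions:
 h(z) = C1


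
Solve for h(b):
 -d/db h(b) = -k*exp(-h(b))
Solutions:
 h(b) = log(C1 + b*k)


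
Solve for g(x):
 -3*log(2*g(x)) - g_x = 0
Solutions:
 Integral(1/(log(_y) + log(2)), (_y, g(x)))/3 = C1 - x


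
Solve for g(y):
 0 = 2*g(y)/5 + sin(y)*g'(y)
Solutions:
 g(y) = C1*(cos(y) + 1)^(1/5)/(cos(y) - 1)^(1/5)


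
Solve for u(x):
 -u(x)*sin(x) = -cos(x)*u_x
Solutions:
 u(x) = C1/cos(x)


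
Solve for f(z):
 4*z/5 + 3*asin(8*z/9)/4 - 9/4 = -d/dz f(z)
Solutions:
 f(z) = C1 - 2*z^2/5 - 3*z*asin(8*z/9)/4 + 9*z/4 - 3*sqrt(81 - 64*z^2)/32


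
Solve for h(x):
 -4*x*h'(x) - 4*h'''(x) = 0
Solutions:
 h(x) = C1 + Integral(C2*airyai(-x) + C3*airybi(-x), x)


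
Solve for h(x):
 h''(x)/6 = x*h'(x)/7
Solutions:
 h(x) = C1 + C2*erfi(sqrt(21)*x/7)


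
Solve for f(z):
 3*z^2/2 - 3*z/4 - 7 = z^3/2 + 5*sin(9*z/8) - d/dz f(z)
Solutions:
 f(z) = C1 + z^4/8 - z^3/2 + 3*z^2/8 + 7*z - 40*cos(9*z/8)/9


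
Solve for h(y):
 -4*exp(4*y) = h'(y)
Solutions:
 h(y) = C1 - exp(4*y)


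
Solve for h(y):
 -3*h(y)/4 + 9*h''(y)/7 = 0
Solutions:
 h(y) = C1*exp(-sqrt(21)*y/6) + C2*exp(sqrt(21)*y/6)


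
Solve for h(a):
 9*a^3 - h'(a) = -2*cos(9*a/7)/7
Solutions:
 h(a) = C1 + 9*a^4/4 + 2*sin(9*a/7)/9


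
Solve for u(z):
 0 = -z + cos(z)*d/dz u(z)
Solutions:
 u(z) = C1 + Integral(z/cos(z), z)


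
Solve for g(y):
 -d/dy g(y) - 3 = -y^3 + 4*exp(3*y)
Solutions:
 g(y) = C1 + y^4/4 - 3*y - 4*exp(3*y)/3


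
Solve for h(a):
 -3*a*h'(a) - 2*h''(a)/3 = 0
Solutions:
 h(a) = C1 + C2*erf(3*a/2)


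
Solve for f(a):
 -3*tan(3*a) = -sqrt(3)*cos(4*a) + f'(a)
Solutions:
 f(a) = C1 + log(cos(3*a)) + sqrt(3)*sin(4*a)/4


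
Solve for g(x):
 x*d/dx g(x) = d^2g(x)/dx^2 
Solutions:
 g(x) = C1 + C2*erfi(sqrt(2)*x/2)


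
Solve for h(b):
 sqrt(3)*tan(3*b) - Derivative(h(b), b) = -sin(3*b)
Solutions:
 h(b) = C1 - sqrt(3)*log(cos(3*b))/3 - cos(3*b)/3


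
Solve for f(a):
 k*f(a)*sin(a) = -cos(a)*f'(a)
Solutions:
 f(a) = C1*exp(k*log(cos(a)))


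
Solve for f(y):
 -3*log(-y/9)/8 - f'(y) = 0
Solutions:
 f(y) = C1 - 3*y*log(-y)/8 + 3*y*(1 + 2*log(3))/8


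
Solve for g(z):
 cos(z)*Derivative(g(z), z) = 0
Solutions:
 g(z) = C1


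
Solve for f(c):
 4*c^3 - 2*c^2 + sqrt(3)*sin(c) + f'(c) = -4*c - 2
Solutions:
 f(c) = C1 - c^4 + 2*c^3/3 - 2*c^2 - 2*c + sqrt(3)*cos(c)


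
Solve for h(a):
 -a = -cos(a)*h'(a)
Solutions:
 h(a) = C1 + Integral(a/cos(a), a)


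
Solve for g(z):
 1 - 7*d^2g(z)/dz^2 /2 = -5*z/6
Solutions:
 g(z) = C1 + C2*z + 5*z^3/126 + z^2/7


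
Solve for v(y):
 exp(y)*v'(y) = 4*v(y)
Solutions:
 v(y) = C1*exp(-4*exp(-y))


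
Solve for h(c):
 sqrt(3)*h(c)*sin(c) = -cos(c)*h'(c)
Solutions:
 h(c) = C1*cos(c)^(sqrt(3))


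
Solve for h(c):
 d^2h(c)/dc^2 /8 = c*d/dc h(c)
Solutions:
 h(c) = C1 + C2*erfi(2*c)


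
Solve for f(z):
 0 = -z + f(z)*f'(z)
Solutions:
 f(z) = -sqrt(C1 + z^2)
 f(z) = sqrt(C1 + z^2)


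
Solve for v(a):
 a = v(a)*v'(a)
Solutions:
 v(a) = -sqrt(C1 + a^2)
 v(a) = sqrt(C1 + a^2)


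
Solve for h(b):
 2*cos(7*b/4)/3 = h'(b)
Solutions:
 h(b) = C1 + 8*sin(7*b/4)/21


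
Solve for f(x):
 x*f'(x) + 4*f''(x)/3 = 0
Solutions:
 f(x) = C1 + C2*erf(sqrt(6)*x/4)


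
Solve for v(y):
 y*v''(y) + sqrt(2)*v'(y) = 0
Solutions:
 v(y) = C1 + C2*y^(1 - sqrt(2))


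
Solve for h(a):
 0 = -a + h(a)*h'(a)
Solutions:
 h(a) = -sqrt(C1 + a^2)
 h(a) = sqrt(C1 + a^2)


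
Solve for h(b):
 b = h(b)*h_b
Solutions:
 h(b) = -sqrt(C1 + b^2)
 h(b) = sqrt(C1 + b^2)


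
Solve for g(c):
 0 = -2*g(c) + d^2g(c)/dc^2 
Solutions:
 g(c) = C1*exp(-sqrt(2)*c) + C2*exp(sqrt(2)*c)


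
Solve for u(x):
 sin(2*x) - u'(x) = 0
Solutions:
 u(x) = C1 - cos(2*x)/2


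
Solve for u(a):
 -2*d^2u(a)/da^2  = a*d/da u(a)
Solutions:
 u(a) = C1 + C2*erf(a/2)


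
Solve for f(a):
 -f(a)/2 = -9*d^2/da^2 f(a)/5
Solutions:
 f(a) = C1*exp(-sqrt(10)*a/6) + C2*exp(sqrt(10)*a/6)


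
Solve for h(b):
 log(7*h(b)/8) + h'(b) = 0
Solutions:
 -Integral(1/(-log(_y) - log(7) + 3*log(2)), (_y, h(b))) = C1 - b


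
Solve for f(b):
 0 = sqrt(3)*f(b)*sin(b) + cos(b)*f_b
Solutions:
 f(b) = C1*cos(b)^(sqrt(3))


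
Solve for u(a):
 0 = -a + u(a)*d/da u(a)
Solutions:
 u(a) = -sqrt(C1 + a^2)
 u(a) = sqrt(C1 + a^2)


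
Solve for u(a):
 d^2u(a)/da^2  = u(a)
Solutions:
 u(a) = C1*exp(-a) + C2*exp(a)


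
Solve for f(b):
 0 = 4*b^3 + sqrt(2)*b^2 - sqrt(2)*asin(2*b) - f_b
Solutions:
 f(b) = C1 + b^4 + sqrt(2)*b^3/3 - sqrt(2)*(b*asin(2*b) + sqrt(1 - 4*b^2)/2)


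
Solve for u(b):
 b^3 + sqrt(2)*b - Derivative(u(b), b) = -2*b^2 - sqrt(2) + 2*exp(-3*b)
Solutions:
 u(b) = C1 + b^4/4 + 2*b^3/3 + sqrt(2)*b^2/2 + sqrt(2)*b + 2*exp(-3*b)/3


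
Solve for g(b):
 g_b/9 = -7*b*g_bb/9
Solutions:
 g(b) = C1 + C2*b^(6/7)


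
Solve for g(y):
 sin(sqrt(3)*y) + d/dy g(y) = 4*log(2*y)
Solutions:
 g(y) = C1 + 4*y*log(y) - 4*y + 4*y*log(2) + sqrt(3)*cos(sqrt(3)*y)/3


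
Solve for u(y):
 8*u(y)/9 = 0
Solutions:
 u(y) = 0


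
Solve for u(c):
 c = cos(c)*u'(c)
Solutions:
 u(c) = C1 + Integral(c/cos(c), c)


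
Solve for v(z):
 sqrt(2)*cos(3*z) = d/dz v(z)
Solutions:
 v(z) = C1 + sqrt(2)*sin(3*z)/3


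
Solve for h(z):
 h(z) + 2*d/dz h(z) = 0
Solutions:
 h(z) = C1*exp(-z/2)


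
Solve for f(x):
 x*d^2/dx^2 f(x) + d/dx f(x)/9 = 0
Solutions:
 f(x) = C1 + C2*x^(8/9)


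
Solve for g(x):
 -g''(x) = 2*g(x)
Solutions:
 g(x) = C1*sin(sqrt(2)*x) + C2*cos(sqrt(2)*x)


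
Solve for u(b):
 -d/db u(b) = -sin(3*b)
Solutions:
 u(b) = C1 - cos(3*b)/3


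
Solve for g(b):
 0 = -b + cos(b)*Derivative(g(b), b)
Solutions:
 g(b) = C1 + Integral(b/cos(b), b)
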